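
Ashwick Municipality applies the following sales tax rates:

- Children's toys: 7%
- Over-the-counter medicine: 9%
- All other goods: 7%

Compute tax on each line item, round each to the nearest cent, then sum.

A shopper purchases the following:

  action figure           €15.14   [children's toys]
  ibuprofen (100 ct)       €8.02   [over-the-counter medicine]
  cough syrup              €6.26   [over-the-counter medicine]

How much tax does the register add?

Action figure €15.14: children's toys → 7% → €1.06
Ibuprofen (100 ct) €8.02: over-the-counter medicine → 9% → €0.72
Cough syrup €6.26: over-the-counter medicine → 9% → €0.56
Total tax = €1.06 + €0.72 + €0.56 = €2.34

€2.34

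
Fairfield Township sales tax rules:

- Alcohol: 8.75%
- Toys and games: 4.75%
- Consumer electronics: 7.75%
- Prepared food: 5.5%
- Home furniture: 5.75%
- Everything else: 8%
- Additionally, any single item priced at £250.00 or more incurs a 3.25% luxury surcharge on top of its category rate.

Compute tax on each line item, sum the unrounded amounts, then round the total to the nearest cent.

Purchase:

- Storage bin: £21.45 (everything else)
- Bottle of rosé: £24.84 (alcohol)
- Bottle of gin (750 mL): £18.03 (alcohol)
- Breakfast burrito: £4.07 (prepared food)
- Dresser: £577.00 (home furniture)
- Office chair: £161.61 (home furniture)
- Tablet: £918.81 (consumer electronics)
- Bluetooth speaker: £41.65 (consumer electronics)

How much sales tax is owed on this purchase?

£171.21

Storage bin £21.45: everything else → 8% → £1.716
Bottle of rosé £24.84: alcohol → 8.75% → £2.1735
Bottle of gin (750 mL) £18.03: alcohol → 8.75% → £1.577625
Breakfast burrito £4.07: prepared food → 5.5% → £0.22385
Dresser £577.00: home furniture → 5.75% + 3.25% surcharge = 9% → £51.93
Office chair £161.61: home furniture → 5.75% → £9.292575
Tablet £918.81: consumer electronics → 7.75% + 3.25% surcharge = 11% → £101.0691
Bluetooth speaker £41.65: consumer electronics → 7.75% → £3.227875
Unrounded tax sum = £171.210525 → £171.21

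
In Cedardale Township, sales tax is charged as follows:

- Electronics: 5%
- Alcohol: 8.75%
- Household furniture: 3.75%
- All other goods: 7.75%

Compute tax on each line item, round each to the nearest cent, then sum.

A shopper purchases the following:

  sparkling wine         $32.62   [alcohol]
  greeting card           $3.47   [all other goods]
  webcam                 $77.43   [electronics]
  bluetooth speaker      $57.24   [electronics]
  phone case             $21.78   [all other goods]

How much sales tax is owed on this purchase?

$11.54

Sparkling wine $32.62: alcohol → 8.75% → $2.85
Greeting card $3.47: all other goods → 7.75% → $0.27
Webcam $77.43: electronics → 5% → $3.87
Bluetooth speaker $57.24: electronics → 5% → $2.86
Phone case $21.78: all other goods → 7.75% → $1.69
Total tax = $2.85 + $0.27 + $3.87 + $2.86 + $1.69 = $11.54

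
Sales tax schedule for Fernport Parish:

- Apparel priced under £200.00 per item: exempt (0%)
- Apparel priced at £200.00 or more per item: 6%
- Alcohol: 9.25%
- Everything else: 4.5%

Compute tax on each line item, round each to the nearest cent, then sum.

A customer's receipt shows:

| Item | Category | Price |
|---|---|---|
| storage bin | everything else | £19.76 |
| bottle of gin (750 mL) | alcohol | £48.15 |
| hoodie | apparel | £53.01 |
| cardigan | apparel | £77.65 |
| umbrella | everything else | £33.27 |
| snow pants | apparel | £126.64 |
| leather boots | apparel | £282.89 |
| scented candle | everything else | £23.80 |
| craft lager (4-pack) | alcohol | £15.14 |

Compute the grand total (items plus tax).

£706.59

Storage bin £19.76: everything else → 4.5% → £0.89
Bottle of gin (750 mL) £48.15: alcohol → 9.25% → £4.45
Hoodie £53.01: apparel, under £200.00 → 0% → £0.00
Cardigan £77.65: apparel, under £200.00 → 0% → £0.00
Umbrella £33.27: everything else → 4.5% → £1.50
Snow pants £126.64: apparel, under £200.00 → 0% → £0.00
Leather boots £282.89: apparel, £200.00 or more → 6% → £16.97
Scented candle £23.80: everything else → 4.5% → £1.07
Craft lager (4-pack) £15.14: alcohol → 9.25% → £1.40
Subtotal = £680.31; tax = £26.28; total due = £706.59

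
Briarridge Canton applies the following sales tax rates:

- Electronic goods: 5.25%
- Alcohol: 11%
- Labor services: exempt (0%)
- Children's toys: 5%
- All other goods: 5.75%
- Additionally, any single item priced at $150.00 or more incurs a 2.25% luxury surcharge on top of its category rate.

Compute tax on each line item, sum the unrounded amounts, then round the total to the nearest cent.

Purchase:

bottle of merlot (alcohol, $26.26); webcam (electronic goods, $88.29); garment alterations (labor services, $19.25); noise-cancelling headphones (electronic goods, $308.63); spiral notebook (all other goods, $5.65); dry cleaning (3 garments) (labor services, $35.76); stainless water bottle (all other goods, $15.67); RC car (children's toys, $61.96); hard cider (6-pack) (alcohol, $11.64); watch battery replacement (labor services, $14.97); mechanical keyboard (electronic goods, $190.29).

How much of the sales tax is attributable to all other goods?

$1.23

Spiral notebook $5.65: all other goods → 5.75% → $0.324875
Stainless water bottle $15.67: all other goods → 5.75% → $0.901025
Tax on all other goods: unrounded sum = $1.2259 → $1.23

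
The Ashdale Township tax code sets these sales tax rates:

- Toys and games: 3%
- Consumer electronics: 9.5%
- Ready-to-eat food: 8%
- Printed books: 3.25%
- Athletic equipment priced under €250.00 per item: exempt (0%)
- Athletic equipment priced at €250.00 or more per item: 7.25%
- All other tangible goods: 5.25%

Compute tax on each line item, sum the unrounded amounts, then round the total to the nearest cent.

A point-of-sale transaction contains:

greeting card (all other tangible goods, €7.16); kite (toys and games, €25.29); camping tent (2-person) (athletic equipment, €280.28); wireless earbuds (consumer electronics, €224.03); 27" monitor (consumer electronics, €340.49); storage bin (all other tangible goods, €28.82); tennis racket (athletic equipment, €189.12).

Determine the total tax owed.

€76.60

Greeting card €7.16: all other tangible goods → 5.25% → €0.3759
Kite €25.29: toys and games → 3% → €0.7587
Camping tent (2-person) €280.28: athletic equipment, €250.00 or more → 7.25% → €20.3203
Wireless earbuds €224.03: consumer electronics → 9.5% → €21.28285
27" monitor €340.49: consumer electronics → 9.5% → €32.34655
Storage bin €28.82: all other tangible goods → 5.25% → €1.51305
Tennis racket €189.12: athletic equipment, under €250.00 → 0% → €0.00
Unrounded tax sum = €76.59735 → €76.60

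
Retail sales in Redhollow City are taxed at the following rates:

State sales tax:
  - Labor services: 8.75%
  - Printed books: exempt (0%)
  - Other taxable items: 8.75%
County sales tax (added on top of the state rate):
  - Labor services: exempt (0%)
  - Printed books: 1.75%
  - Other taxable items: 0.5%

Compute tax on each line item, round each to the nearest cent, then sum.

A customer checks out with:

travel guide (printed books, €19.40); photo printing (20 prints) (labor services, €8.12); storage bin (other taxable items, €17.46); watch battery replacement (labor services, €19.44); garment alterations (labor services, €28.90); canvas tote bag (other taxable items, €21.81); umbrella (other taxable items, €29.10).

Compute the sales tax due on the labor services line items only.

Photo printing (20 prints) €8.12: labor services → 8.75% + 0% county = 8.75% → €0.71
Watch battery replacement €19.44: labor services → 8.75% + 0% county = 8.75% → €1.70
Garment alterations €28.90: labor services → 8.75% + 0% county = 8.75% → €2.53
Tax on labor services = €0.71 + €1.70 + €2.53 = €4.94

€4.94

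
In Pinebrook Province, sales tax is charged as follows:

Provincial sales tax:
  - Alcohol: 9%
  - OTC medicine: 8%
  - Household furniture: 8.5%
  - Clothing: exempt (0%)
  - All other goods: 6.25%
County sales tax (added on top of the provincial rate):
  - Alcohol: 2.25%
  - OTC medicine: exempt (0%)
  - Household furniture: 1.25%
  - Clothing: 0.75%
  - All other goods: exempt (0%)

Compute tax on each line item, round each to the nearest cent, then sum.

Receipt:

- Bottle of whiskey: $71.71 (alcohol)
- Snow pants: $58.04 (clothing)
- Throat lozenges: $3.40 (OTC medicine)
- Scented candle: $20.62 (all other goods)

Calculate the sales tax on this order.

$10.07

Bottle of whiskey $71.71: alcohol → 9% + 2.25% county = 11.25% → $8.07
Snow pants $58.04: clothing → 0% + 0.75% county = 0.75% → $0.44
Throat lozenges $3.40: OTC medicine → 8% + 0% county = 8% → $0.27
Scented candle $20.62: all other goods → 6.25% + 0% county = 6.25% → $1.29
Total tax = $8.07 + $0.44 + $0.27 + $1.29 = $10.07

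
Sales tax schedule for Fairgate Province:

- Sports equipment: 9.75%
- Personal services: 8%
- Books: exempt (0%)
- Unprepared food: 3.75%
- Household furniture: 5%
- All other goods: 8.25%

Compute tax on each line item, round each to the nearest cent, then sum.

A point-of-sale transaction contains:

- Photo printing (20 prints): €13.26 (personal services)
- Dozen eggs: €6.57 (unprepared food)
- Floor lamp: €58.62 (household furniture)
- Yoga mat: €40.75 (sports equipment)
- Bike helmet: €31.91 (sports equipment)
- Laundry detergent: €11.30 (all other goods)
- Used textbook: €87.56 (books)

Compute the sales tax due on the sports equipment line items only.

€7.08

Yoga mat €40.75: sports equipment → 9.75% → €3.97
Bike helmet €31.91: sports equipment → 9.75% → €3.11
Tax on sports equipment = €3.97 + €3.11 = €7.08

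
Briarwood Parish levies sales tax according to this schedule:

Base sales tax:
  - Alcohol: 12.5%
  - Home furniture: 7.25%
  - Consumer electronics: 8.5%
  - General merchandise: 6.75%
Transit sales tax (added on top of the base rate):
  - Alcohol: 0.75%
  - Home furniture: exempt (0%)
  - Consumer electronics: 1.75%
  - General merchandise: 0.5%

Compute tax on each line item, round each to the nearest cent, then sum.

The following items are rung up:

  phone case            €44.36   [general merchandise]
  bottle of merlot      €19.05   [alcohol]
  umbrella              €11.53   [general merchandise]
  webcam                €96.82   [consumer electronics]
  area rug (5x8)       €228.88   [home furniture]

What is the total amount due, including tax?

Phone case €44.36: general merchandise → 6.75% + 0.5% transit = 7.25% → €3.22
Bottle of merlot €19.05: alcohol → 12.5% + 0.75% transit = 13.25% → €2.52
Umbrella €11.53: general merchandise → 6.75% + 0.5% transit = 7.25% → €0.84
Webcam €96.82: consumer electronics → 8.5% + 1.75% transit = 10.25% → €9.92
Area rug (5x8) €228.88: home furniture → 7.25% + 0% transit = 7.25% → €16.59
Subtotal = €400.64; tax = €33.09; total due = €433.73

€433.73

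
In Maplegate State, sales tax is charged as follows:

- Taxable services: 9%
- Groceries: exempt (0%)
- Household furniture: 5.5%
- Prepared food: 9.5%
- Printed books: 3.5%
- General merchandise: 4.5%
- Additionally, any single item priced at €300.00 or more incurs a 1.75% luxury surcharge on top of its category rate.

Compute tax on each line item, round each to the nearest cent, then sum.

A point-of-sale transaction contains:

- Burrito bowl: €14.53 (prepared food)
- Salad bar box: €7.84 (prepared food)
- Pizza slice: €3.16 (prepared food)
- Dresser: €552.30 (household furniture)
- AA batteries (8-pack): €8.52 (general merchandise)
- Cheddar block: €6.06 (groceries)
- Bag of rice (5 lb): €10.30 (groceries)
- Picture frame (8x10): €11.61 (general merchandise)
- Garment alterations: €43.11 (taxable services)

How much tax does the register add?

€47.24

Burrito bowl €14.53: prepared food → 9.5% → €1.38
Salad bar box €7.84: prepared food → 9.5% → €0.74
Pizza slice €3.16: prepared food → 9.5% → €0.30
Dresser €552.30: household furniture → 5.5% + 1.75% surcharge = 7.25% → €40.04
AA batteries (8-pack) €8.52: general merchandise → 4.5% → €0.38
Cheddar block €6.06: groceries → 0% → €0.00
Bag of rice (5 lb) €10.30: groceries → 0% → €0.00
Picture frame (8x10) €11.61: general merchandise → 4.5% → €0.52
Garment alterations €43.11: taxable services → 9% → €3.88
Total tax = €1.38 + €0.74 + €0.30 + €40.04 + €0.38 + €0.52 + €3.88 = €47.24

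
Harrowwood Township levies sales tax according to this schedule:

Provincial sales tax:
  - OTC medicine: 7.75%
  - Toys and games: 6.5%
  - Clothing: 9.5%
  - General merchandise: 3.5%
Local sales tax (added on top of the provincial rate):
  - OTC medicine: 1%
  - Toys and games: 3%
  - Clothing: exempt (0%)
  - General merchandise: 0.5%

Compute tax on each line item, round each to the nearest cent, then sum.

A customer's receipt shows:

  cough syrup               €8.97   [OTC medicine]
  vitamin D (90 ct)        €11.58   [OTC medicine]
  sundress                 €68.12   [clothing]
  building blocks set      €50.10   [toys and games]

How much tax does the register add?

€13.02

Cough syrup €8.97: OTC medicine → 7.75% + 1% local = 8.75% → €0.78
Vitamin D (90 ct) €11.58: OTC medicine → 7.75% + 1% local = 8.75% → €1.01
Sundress €68.12: clothing → 9.5% + 0% local = 9.5% → €6.47
Building blocks set €50.10: toys and games → 6.5% + 3% local = 9.5% → €4.76
Total tax = €0.78 + €1.01 + €6.47 + €4.76 = €13.02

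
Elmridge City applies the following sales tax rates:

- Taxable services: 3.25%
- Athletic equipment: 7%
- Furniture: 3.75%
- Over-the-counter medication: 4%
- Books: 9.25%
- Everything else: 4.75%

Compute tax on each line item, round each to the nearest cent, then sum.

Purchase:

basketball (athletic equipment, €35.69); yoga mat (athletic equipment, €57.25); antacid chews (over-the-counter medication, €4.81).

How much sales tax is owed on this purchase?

Basketball €35.69: athletic equipment → 7% → €2.50
Yoga mat €57.25: athletic equipment → 7% → €4.01
Antacid chews €4.81: over-the-counter medication → 4% → €0.19
Total tax = €2.50 + €4.01 + €0.19 = €6.70

€6.70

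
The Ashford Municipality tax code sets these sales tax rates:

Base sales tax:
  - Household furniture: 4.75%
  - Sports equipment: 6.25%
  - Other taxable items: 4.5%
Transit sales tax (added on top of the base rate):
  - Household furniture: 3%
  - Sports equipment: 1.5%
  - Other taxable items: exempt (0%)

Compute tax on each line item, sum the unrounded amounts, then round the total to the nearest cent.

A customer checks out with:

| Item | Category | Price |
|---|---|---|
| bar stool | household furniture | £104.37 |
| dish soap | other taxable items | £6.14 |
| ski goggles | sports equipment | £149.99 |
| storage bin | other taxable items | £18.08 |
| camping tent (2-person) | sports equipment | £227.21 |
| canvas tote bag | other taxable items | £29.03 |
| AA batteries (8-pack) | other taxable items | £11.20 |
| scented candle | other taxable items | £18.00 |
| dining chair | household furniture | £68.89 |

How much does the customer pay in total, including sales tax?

£679.28

Bar stool £104.37: household furniture → 4.75% + 3% transit = 7.75% → £8.088675
Dish soap £6.14: other taxable items → 4.5% + 0% transit = 4.5% → £0.2763
Ski goggles £149.99: sports equipment → 6.25% + 1.5% transit = 7.75% → £11.624225
Storage bin £18.08: other taxable items → 4.5% + 0% transit = 4.5% → £0.8136
Camping tent (2-person) £227.21: sports equipment → 6.25% + 1.5% transit = 7.75% → £17.608775
Canvas tote bag £29.03: other taxable items → 4.5% + 0% transit = 4.5% → £1.30635
AA batteries (8-pack) £11.20: other taxable items → 4.5% + 0% transit = 4.5% → £0.504
Scented candle £18.00: other taxable items → 4.5% + 0% transit = 4.5% → £0.81
Dining chair £68.89: household furniture → 4.75% + 3% transit = 7.75% → £5.338975
Subtotal = £632.91; unrounded tax = £46.3709 → £46.37; total due = £679.28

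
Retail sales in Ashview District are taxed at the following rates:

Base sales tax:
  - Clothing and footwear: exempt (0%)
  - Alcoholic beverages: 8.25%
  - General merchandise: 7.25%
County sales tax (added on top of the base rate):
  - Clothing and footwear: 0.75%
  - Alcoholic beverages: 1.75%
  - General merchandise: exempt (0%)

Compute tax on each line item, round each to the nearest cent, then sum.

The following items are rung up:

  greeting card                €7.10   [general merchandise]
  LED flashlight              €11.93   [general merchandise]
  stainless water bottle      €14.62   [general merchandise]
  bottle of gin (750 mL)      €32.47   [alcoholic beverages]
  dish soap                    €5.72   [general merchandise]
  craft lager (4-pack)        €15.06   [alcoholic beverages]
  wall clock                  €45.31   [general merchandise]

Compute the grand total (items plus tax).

€143.09

Greeting card €7.10: general merchandise → 7.25% + 0% county = 7.25% → €0.51
LED flashlight €11.93: general merchandise → 7.25% + 0% county = 7.25% → €0.86
Stainless water bottle €14.62: general merchandise → 7.25% + 0% county = 7.25% → €1.06
Bottle of gin (750 mL) €32.47: alcoholic beverages → 8.25% + 1.75% county = 10% → €3.25
Dish soap €5.72: general merchandise → 7.25% + 0% county = 7.25% → €0.41
Craft lager (4-pack) €15.06: alcoholic beverages → 8.25% + 1.75% county = 10% → €1.51
Wall clock €45.31: general merchandise → 7.25% + 0% county = 7.25% → €3.28
Subtotal = €132.21; tax = €10.88; total due = €143.09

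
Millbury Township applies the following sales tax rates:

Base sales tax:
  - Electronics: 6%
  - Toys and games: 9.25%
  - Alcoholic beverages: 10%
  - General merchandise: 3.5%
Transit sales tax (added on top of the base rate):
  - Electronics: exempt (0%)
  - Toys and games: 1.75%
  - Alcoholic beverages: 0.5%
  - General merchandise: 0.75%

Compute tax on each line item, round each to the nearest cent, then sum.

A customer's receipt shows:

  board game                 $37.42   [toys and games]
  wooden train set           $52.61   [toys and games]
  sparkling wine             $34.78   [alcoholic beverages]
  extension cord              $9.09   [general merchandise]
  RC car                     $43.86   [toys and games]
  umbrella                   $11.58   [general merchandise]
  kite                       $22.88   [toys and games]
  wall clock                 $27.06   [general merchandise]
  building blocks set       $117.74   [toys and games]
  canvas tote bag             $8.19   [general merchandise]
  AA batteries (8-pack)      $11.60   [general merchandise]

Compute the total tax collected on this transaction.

Board game $37.42: toys and games → 9.25% + 1.75% transit = 11% → $4.12
Wooden train set $52.61: toys and games → 9.25% + 1.75% transit = 11% → $5.79
Sparkling wine $34.78: alcoholic beverages → 10% + 0.5% transit = 10.5% → $3.65
Extension cord $9.09: general merchandise → 3.5% + 0.75% transit = 4.25% → $0.39
RC car $43.86: toys and games → 9.25% + 1.75% transit = 11% → $4.82
Umbrella $11.58: general merchandise → 3.5% + 0.75% transit = 4.25% → $0.49
Kite $22.88: toys and games → 9.25% + 1.75% transit = 11% → $2.52
Wall clock $27.06: general merchandise → 3.5% + 0.75% transit = 4.25% → $1.15
Building blocks set $117.74: toys and games → 9.25% + 1.75% transit = 11% → $12.95
Canvas tote bag $8.19: general merchandise → 3.5% + 0.75% transit = 4.25% → $0.35
AA batteries (8-pack) $11.60: general merchandise → 3.5% + 0.75% transit = 4.25% → $0.49
Total tax = $4.12 + $5.79 + $3.65 + $0.39 + $4.82 + $0.49 + $2.52 + $1.15 + $12.95 + $0.35 + $0.49 = $36.72

$36.72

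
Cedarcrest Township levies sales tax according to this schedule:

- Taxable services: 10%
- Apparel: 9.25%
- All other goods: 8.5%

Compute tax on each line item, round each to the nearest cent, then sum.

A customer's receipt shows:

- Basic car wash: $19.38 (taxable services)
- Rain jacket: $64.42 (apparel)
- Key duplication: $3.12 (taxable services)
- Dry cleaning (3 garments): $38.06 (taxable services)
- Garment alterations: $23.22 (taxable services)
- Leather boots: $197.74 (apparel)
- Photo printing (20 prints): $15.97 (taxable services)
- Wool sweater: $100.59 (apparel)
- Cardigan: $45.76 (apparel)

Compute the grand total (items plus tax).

$556.02

Basic car wash $19.38: taxable services → 10% → $1.94
Rain jacket $64.42: apparel → 9.25% → $5.96
Key duplication $3.12: taxable services → 10% → $0.31
Dry cleaning (3 garments) $38.06: taxable services → 10% → $3.81
Garment alterations $23.22: taxable services → 10% → $2.32
Leather boots $197.74: apparel → 9.25% → $18.29
Photo printing (20 prints) $15.97: taxable services → 10% → $1.60
Wool sweater $100.59: apparel → 9.25% → $9.30
Cardigan $45.76: apparel → 9.25% → $4.23
Subtotal = $508.26; tax = $47.76; total due = $556.02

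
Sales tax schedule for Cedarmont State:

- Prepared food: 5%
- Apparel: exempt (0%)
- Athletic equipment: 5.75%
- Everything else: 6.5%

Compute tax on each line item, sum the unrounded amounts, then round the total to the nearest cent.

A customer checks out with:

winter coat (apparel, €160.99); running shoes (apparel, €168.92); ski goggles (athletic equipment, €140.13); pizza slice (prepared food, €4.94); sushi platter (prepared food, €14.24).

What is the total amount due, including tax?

€498.24

Winter coat €160.99: apparel → 0% → €0.00
Running shoes €168.92: apparel → 0% → €0.00
Ski goggles €140.13: athletic equipment → 5.75% → €8.057475
Pizza slice €4.94: prepared food → 5% → €0.247
Sushi platter €14.24: prepared food → 5% → €0.712
Subtotal = €489.22; unrounded tax = €9.016475 → €9.02; total due = €498.24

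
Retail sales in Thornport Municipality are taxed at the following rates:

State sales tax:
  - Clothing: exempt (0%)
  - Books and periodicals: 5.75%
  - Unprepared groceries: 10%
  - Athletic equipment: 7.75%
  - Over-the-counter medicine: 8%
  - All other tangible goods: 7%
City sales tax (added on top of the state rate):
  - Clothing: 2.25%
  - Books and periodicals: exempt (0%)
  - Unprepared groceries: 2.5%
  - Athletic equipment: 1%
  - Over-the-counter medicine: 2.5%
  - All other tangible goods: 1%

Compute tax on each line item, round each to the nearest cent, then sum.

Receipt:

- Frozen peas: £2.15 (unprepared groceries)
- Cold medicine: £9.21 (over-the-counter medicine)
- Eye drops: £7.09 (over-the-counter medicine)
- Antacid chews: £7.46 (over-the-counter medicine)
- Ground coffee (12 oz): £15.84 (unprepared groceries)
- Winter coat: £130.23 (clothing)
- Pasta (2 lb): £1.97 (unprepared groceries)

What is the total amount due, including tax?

£181.87

Frozen peas £2.15: unprepared groceries → 10% + 2.5% city = 12.5% → £0.27
Cold medicine £9.21: over-the-counter medicine → 8% + 2.5% city = 10.5% → £0.97
Eye drops £7.09: over-the-counter medicine → 8% + 2.5% city = 10.5% → £0.74
Antacid chews £7.46: over-the-counter medicine → 8% + 2.5% city = 10.5% → £0.78
Ground coffee (12 oz) £15.84: unprepared groceries → 10% + 2.5% city = 12.5% → £1.98
Winter coat £130.23: clothing → 0% + 2.25% city = 2.25% → £2.93
Pasta (2 lb) £1.97: unprepared groceries → 10% + 2.5% city = 12.5% → £0.25
Subtotal = £173.95; tax = £7.92; total due = £181.87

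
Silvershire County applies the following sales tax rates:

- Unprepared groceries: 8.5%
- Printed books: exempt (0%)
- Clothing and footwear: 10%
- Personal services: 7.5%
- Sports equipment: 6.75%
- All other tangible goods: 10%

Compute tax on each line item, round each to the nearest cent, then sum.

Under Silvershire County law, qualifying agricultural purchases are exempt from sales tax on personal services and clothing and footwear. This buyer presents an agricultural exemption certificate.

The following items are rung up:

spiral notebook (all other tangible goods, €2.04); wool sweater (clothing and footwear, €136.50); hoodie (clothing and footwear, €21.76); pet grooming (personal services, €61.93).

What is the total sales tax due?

€0.20

Spiral notebook €2.04: all other tangible goods → 10% → €0.20
Wool sweater €136.50: clothing and footwear, buyer-exempt → 0% → €0.00
Hoodie €21.76: clothing and footwear, buyer-exempt → 0% → €0.00
Pet grooming €61.93: personal services, buyer-exempt → 0% → €0.00
Total tax = €0.20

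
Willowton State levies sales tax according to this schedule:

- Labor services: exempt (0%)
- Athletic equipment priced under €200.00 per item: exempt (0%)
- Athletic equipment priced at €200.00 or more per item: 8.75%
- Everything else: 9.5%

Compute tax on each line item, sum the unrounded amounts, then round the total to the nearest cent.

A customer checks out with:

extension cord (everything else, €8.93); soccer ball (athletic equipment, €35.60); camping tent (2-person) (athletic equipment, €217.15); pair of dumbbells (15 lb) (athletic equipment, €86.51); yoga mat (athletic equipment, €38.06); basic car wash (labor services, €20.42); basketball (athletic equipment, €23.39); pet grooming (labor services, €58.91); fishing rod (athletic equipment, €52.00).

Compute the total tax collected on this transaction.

Extension cord €8.93: everything else → 9.5% → €0.84835
Soccer ball €35.60: athletic equipment, under €200.00 → 0% → €0.00
Camping tent (2-person) €217.15: athletic equipment, €200.00 or more → 8.75% → €19.000625
Pair of dumbbells (15 lb) €86.51: athletic equipment, under €200.00 → 0% → €0.00
Yoga mat €38.06: athletic equipment, under €200.00 → 0% → €0.00
Basic car wash €20.42: labor services → 0% → €0.00
Basketball €23.39: athletic equipment, under €200.00 → 0% → €0.00
Pet grooming €58.91: labor services → 0% → €0.00
Fishing rod €52.00: athletic equipment, under €200.00 → 0% → €0.00
Unrounded tax sum = €19.848975 → €19.85

€19.85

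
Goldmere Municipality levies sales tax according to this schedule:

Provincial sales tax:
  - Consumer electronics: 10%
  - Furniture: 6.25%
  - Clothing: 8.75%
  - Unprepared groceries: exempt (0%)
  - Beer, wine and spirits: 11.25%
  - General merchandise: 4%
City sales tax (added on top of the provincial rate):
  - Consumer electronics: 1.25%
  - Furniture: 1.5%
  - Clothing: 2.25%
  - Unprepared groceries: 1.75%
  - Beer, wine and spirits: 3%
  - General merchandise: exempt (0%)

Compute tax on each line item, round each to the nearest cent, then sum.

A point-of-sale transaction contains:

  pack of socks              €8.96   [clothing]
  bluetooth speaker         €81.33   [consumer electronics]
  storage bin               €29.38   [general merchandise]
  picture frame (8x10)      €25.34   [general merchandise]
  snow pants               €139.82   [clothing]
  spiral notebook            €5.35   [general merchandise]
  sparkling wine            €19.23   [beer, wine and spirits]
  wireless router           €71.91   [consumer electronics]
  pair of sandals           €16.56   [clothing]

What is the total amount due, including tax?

Pack of socks €8.96: clothing → 8.75% + 2.25% city = 11% → €0.99
Bluetooth speaker €81.33: consumer electronics → 10% + 1.25% city = 11.25% → €9.15
Storage bin €29.38: general merchandise → 4% + 0% city = 4% → €1.18
Picture frame (8x10) €25.34: general merchandise → 4% + 0% city = 4% → €1.01
Snow pants €139.82: clothing → 8.75% + 2.25% city = 11% → €15.38
Spiral notebook €5.35: general merchandise → 4% + 0% city = 4% → €0.21
Sparkling wine €19.23: beer, wine and spirits → 11.25% + 3% city = 14.25% → €2.74
Wireless router €71.91: consumer electronics → 10% + 1.25% city = 11.25% → €8.09
Pair of sandals €16.56: clothing → 8.75% + 2.25% city = 11% → €1.82
Subtotal = €397.88; tax = €40.57; total due = €438.45

€438.45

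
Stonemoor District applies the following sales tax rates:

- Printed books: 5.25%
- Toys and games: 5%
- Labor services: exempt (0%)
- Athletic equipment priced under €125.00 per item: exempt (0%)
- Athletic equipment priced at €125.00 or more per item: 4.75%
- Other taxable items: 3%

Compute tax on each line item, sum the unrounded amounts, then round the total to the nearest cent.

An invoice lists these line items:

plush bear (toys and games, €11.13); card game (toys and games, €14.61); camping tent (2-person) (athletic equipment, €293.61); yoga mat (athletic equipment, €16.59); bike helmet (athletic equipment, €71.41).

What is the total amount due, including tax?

€422.58

Plush bear €11.13: toys and games → 5% → €0.5565
Card game €14.61: toys and games → 5% → €0.7305
Camping tent (2-person) €293.61: athletic equipment, €125.00 or more → 4.75% → €13.946475
Yoga mat €16.59: athletic equipment, under €125.00 → 0% → €0.00
Bike helmet €71.41: athletic equipment, under €125.00 → 0% → €0.00
Subtotal = €407.35; unrounded tax = €15.233475 → €15.23; total due = €422.58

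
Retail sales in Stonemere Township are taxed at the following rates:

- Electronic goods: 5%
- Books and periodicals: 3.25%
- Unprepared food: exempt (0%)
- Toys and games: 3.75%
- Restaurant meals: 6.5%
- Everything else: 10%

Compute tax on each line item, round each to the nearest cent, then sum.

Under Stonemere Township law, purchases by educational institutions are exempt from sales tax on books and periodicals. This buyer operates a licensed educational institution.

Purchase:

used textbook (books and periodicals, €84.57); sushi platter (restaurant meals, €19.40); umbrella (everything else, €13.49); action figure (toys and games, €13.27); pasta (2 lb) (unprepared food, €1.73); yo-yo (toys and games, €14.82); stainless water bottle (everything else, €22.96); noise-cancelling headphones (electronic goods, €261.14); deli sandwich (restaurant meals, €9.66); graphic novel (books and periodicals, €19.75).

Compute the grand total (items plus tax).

Used textbook €84.57: books and periodicals, buyer-exempt → 0% → €0.00
Sushi platter €19.40: restaurant meals → 6.5% → €1.26
Umbrella €13.49: everything else → 10% → €1.35
Action figure €13.27: toys and games → 3.75% → €0.50
Pasta (2 lb) €1.73: unprepared food → 0% → €0.00
Yo-yo €14.82: toys and games → 3.75% → €0.56
Stainless water bottle €22.96: everything else → 10% → €2.30
Noise-cancelling headphones €261.14: electronic goods → 5% → €13.06
Deli sandwich €9.66: restaurant meals → 6.5% → €0.63
Graphic novel €19.75: books and periodicals, buyer-exempt → 0% → €0.00
Subtotal = €460.79; tax = €19.66; total due = €480.45

€480.45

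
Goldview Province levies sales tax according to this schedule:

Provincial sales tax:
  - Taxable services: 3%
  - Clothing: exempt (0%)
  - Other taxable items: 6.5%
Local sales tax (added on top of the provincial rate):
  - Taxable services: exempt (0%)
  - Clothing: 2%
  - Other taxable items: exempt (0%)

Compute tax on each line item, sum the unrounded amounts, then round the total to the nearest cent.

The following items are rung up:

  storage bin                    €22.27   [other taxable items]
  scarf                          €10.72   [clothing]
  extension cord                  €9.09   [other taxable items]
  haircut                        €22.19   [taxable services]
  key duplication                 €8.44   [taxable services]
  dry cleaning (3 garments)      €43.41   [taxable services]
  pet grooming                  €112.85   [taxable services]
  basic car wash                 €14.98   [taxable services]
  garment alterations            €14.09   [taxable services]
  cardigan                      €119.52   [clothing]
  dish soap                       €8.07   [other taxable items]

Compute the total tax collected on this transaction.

€11.65

Storage bin €22.27: other taxable items → 6.5% + 0% local = 6.5% → €1.44755
Scarf €10.72: clothing → 0% + 2% local = 2% → €0.2144
Extension cord €9.09: other taxable items → 6.5% + 0% local = 6.5% → €0.59085
Haircut €22.19: taxable services → 3% + 0% local = 3% → €0.6657
Key duplication €8.44: taxable services → 3% + 0% local = 3% → €0.2532
Dry cleaning (3 garments) €43.41: taxable services → 3% + 0% local = 3% → €1.3023
Pet grooming €112.85: taxable services → 3% + 0% local = 3% → €3.3855
Basic car wash €14.98: taxable services → 3% + 0% local = 3% → €0.4494
Garment alterations €14.09: taxable services → 3% + 0% local = 3% → €0.4227
Cardigan €119.52: clothing → 0% + 2% local = 2% → €2.3904
Dish soap €8.07: other taxable items → 6.5% + 0% local = 6.5% → €0.52455
Unrounded tax sum = €11.64655 → €11.65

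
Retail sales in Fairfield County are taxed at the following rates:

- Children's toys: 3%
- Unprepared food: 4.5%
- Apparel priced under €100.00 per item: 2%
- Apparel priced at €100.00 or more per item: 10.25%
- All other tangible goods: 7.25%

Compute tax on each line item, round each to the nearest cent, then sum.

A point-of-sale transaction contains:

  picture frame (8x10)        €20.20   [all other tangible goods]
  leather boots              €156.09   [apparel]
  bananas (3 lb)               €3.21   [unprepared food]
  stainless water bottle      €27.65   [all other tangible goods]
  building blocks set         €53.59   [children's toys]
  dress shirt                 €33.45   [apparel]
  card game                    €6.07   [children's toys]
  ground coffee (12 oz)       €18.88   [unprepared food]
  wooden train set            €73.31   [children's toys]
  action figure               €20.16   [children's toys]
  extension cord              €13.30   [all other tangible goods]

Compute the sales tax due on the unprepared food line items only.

Bananas (3 lb) €3.21: unprepared food → 4.5% → €0.14
Ground coffee (12 oz) €18.88: unprepared food → 4.5% → €0.85
Tax on unprepared food = €0.14 + €0.85 = €0.99

€0.99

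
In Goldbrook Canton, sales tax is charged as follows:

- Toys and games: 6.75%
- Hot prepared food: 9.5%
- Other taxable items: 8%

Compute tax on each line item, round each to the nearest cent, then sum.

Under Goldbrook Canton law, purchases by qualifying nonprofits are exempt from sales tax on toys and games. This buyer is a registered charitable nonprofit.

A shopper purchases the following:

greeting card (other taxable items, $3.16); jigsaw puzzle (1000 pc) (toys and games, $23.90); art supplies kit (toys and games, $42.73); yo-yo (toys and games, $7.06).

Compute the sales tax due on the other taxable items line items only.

Greeting card $3.16: other taxable items → 8% → $0.25
Tax on other taxable items = $0.25

$0.25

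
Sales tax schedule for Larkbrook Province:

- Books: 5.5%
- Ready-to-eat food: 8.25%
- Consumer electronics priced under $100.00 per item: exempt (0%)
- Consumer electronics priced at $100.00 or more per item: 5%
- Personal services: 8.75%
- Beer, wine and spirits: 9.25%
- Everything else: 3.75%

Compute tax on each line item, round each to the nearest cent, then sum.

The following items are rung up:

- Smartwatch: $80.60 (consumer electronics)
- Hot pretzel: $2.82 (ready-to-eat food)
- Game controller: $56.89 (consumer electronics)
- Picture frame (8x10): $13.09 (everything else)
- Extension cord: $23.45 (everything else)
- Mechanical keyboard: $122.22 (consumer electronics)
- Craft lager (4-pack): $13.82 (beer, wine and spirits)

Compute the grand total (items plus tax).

Smartwatch $80.60: consumer electronics, under $100.00 → 0% → $0.00
Hot pretzel $2.82: ready-to-eat food → 8.25% → $0.23
Game controller $56.89: consumer electronics, under $100.00 → 0% → $0.00
Picture frame (8x10) $13.09: everything else → 3.75% → $0.49
Extension cord $23.45: everything else → 3.75% → $0.88
Mechanical keyboard $122.22: consumer electronics, $100.00 or more → 5% → $6.11
Craft lager (4-pack) $13.82: beer, wine and spirits → 9.25% → $1.28
Subtotal = $312.89; tax = $8.99; total due = $321.88

$321.88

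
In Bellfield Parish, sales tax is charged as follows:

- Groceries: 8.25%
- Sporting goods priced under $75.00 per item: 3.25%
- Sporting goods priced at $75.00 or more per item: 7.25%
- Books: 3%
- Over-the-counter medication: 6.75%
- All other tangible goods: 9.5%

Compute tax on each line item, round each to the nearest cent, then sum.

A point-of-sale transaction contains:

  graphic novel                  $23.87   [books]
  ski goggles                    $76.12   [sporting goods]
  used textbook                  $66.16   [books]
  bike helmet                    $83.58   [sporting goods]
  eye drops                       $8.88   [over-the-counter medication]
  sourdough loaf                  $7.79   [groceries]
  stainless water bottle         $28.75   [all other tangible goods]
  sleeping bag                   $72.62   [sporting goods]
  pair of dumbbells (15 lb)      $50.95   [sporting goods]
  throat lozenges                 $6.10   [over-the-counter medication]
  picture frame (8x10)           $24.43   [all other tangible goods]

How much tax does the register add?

Graphic novel $23.87: books → 3% → $0.72
Ski goggles $76.12: sporting goods, $75.00 or more → 7.25% → $5.52
Used textbook $66.16: books → 3% → $1.98
Bike helmet $83.58: sporting goods, $75.00 or more → 7.25% → $6.06
Eye drops $8.88: over-the-counter medication → 6.75% → $0.60
Sourdough loaf $7.79: groceries → 8.25% → $0.64
Stainless water bottle $28.75: all other tangible goods → 9.5% → $2.73
Sleeping bag $72.62: sporting goods, under $75.00 → 3.25% → $2.36
Pair of dumbbells (15 lb) $50.95: sporting goods, under $75.00 → 3.25% → $1.66
Throat lozenges $6.10: over-the-counter medication → 6.75% → $0.41
Picture frame (8x10) $24.43: all other tangible goods → 9.5% → $2.32
Total tax = $0.72 + $5.52 + $1.98 + $6.06 + $0.60 + $0.64 + $2.73 + $2.36 + $1.66 + $0.41 + $2.32 = $25.00

$25.00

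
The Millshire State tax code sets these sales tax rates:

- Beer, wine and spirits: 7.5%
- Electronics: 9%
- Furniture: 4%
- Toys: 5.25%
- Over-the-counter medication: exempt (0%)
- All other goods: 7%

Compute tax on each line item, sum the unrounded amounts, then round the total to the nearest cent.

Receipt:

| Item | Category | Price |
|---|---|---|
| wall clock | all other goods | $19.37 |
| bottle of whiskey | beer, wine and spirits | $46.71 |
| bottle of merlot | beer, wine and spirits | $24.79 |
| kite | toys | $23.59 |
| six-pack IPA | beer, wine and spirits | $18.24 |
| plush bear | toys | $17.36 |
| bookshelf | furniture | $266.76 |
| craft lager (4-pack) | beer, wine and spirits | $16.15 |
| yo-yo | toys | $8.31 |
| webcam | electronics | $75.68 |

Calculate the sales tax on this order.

$29.37

Wall clock $19.37: all other goods → 7% → $1.3559
Bottle of whiskey $46.71: beer, wine and spirits → 7.5% → $3.50325
Bottle of merlot $24.79: beer, wine and spirits → 7.5% → $1.85925
Kite $23.59: toys → 5.25% → $1.238475
Six-pack IPA $18.24: beer, wine and spirits → 7.5% → $1.368
Plush bear $17.36: toys → 5.25% → $0.9114
Bookshelf $266.76: furniture → 4% → $10.6704
Craft lager (4-pack) $16.15: beer, wine and spirits → 7.5% → $1.21125
Yo-yo $8.31: toys → 5.25% → $0.436275
Webcam $75.68: electronics → 9% → $6.8112
Unrounded tax sum = $29.3654 → $29.37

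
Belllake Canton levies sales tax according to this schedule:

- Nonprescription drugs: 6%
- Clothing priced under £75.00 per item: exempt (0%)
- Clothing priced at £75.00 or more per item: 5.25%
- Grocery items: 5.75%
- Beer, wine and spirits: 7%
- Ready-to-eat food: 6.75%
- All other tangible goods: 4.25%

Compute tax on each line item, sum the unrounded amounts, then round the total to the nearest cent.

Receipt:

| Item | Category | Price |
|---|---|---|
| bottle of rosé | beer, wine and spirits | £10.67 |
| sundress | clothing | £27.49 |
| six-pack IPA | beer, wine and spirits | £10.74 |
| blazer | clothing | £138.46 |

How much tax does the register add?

Bottle of rosé £10.67: beer, wine and spirits → 7% → £0.7469
Sundress £27.49: clothing, under £75.00 → 0% → £0.00
Six-pack IPA £10.74: beer, wine and spirits → 7% → £0.7518
Blazer £138.46: clothing, £75.00 or more → 5.25% → £7.26915
Unrounded tax sum = £8.76785 → £8.77

£8.77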